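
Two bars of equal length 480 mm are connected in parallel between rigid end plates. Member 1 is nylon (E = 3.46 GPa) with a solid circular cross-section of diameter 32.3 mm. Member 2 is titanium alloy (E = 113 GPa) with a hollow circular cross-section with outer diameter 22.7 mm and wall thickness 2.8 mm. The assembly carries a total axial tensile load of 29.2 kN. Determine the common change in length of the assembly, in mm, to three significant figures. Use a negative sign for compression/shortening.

0.620 mm

A_1 = 819.4 mm².
A_2 = 175 mm².
Equal strain + equilibrium ⇒ each member carries load in proportion to AE: A₁E₁ = 2835000 N, A₂E₂ = 19780000 N, ΣAE = 22620000 N.
δ = PL/ΣAE = 29200·480/22620000 = 0.6197 mm.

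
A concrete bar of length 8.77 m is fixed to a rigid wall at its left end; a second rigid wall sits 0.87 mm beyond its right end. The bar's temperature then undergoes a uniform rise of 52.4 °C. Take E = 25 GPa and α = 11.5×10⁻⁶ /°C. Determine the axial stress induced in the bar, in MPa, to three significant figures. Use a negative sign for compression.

Free thermal expansion αLΔT = 11.5e-6 · 8770 · 52.4 = 5.285 mm.
The walls engage after the gap closes; constrained expansion = 5.285 − 0.87 = 4.415 mm.
The walls impose strain ε = −(4.415)/8770 = -5.0340e-04; σ = Eε = 25000 · -5.0340e-04 = -12.58 MPa.

-12.6 MPa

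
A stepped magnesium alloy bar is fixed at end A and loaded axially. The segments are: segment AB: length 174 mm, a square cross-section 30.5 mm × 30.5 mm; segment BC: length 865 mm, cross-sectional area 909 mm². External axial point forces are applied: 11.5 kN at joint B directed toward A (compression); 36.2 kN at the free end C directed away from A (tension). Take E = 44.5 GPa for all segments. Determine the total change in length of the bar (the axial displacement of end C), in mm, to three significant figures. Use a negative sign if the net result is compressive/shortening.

0.878 mm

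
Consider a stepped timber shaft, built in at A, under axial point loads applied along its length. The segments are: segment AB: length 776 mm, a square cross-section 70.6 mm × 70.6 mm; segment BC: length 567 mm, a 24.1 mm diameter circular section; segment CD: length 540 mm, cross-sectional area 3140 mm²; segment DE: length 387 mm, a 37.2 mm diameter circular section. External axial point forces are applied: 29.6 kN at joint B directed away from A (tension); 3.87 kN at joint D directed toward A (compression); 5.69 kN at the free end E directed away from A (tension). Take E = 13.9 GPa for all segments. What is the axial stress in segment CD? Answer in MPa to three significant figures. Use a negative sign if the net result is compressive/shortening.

Internal axial forces (sectioning from the free end, tension +): N_DE = 5.69 kN, N_CD = 1.82 kN, N_BC = 1.82 kN, N_AB = 31.42 kN.
σ_CD = N_CD/A_CD = 1820/3140 = 0.5796 MPa.

0.580 MPa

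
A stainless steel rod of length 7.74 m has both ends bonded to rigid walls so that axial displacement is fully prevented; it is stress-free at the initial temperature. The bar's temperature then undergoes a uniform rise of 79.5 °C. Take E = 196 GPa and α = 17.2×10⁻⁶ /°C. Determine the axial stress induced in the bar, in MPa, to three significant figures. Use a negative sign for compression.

-268 MPa

Free thermal expansion αLΔT = 17.2e-6 · 7740 · 79.5 = 10.58 mm.
The walls impose strain ε = −(10.58)/7740 = -1.3674e-03; σ = Eε = 196000 · -1.3674e-03 = -268 MPa.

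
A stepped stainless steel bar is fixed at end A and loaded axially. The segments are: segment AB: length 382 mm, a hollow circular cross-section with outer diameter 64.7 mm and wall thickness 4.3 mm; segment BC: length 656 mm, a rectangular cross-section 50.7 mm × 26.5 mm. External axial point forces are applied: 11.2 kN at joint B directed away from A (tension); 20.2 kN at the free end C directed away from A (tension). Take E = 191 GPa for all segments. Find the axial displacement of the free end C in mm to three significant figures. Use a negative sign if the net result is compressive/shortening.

0.129 mm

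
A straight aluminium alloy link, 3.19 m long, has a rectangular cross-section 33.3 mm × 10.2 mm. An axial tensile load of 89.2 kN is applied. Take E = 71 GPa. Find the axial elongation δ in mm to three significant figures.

11.8 mm

A = 339.7 mm².
δ_mech = NL/(AE) = 89200·3190/(339.7·71000) = 11.8 mm.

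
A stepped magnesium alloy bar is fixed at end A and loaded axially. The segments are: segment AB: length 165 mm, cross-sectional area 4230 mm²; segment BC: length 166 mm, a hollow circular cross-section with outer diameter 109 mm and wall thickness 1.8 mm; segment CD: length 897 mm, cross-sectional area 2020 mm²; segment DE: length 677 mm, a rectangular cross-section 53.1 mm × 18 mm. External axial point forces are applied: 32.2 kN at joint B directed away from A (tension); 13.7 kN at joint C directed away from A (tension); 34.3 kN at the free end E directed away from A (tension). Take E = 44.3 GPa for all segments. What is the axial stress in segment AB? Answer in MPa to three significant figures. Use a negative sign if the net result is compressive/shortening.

19.0 MPa

Internal axial forces (sectioning from the free end, tension +): N_DE = 34.3 kN, N_CD = 34.3 kN, N_BC = 48 kN, N_AB = 80.2 kN.
σ_AB = N_AB/A_AB = 80200/4230 = 18.96 MPa.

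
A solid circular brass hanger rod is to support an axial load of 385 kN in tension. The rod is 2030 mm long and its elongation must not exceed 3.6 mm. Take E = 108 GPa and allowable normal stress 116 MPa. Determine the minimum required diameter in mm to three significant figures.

65.0 mm

Required area A ≥ P/σ_allow = 385000/116 = 3319 mm².
For a solid circular section, d ≥ √(4A/π) = 65.01 mm.
Elongation limit: A ≥ PL/(Eδ_allow) = 385000·2030/(108000·3.6) = 2010 mm² ⇒ d ≥ 50.59 mm.
The stress limit governs.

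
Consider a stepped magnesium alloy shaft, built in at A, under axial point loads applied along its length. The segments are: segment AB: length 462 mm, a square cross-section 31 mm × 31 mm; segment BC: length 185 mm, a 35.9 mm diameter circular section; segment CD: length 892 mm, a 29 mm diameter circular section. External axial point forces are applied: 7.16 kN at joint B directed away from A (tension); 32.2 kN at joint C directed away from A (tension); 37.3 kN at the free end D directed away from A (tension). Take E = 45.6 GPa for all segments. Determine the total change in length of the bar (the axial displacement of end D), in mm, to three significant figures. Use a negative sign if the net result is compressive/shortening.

2.19 mm

Internal axial forces (sectioning from the free end, tension +): N_CD = 37.3 kN, N_BC = 69.5 kN, N_AB = 76.66 kN.
A_AB = 961 mm².
A_BC = 1012 mm².
A_CD = 660.5 mm².
δ_AB = 76660·462/(961·45600) = 0.8082 mm
δ_BC = 69500·185/(1012·45600) = 0.2786 mm
δ_CD = 37300·892/(660.5·45600) = 1.105 mm
δ = Σδ_i = 2.191 mm.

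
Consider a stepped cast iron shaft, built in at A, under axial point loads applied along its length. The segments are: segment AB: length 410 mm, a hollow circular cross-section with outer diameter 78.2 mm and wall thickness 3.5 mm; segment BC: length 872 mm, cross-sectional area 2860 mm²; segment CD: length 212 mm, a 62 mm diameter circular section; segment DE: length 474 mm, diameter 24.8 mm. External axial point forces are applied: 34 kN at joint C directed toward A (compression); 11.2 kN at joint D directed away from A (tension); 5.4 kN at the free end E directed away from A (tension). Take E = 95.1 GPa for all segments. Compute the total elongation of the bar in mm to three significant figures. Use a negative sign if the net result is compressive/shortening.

Internal axial forces (sectioning from the free end, tension +): N_DE = 5.4 kN, N_CD = 16.6 kN, N_BC = -17.4 kN, N_AB = -17.4 kN.
A_AB = 821.4 mm².
A_CD = 3019 mm².
A_DE = 483.1 mm².
δ_AB = -17400·410/(821.4·95100) = -0.09133 mm
δ_BC = -17400·872/(2860·95100) = -0.05579 mm
δ_CD = 16600·212/(3019·95100) = 0.01226 mm
δ_DE = 5400·474/(483.1·95100) = 0.05572 mm
δ = Σδ_i = -0.07914 mm.

-0.0791 mm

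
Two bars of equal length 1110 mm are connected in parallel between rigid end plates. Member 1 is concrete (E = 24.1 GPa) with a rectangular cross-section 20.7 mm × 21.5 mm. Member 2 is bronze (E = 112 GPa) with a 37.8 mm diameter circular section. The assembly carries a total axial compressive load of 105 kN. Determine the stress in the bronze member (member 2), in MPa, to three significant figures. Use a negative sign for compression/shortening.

-86.2 MPa

A_1 = 445.1 mm².
A_2 = 1122 mm².
Equal strain + equilibrium ⇒ each member carries load in proportion to AE: A₁E₁ = 10730000 N, A₂E₂ = 125700000 N, ΣAE = 136400000 N.
σ₂ = P·E₂/ΣAE = -105000·112000/136400000 = -86.21 MPa.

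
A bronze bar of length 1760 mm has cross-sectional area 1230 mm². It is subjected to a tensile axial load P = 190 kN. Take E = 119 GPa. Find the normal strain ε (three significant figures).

0.00130

σ = N/A = 154.5 MPa; ε = σ/E = 154.5/119000 = 1.298e-03.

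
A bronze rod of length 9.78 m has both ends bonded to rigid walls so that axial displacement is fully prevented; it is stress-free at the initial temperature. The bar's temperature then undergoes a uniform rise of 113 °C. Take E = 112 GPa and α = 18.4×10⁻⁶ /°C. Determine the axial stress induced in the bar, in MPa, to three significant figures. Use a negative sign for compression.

-233 MPa

Free thermal expansion αLΔT = 18.4e-6 · 9780 · 113 = 20.33 mm.
The walls impose strain ε = −(20.33)/9780 = -2.0792e-03; σ = Eε = 112000 · -2.0792e-03 = -232.9 MPa.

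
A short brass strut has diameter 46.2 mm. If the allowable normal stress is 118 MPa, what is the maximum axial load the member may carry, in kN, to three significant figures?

A = 1676 mm².
P_max = σ_allow · A = 118 · 1676 = 197800 N = 197.8 kN.

198 kN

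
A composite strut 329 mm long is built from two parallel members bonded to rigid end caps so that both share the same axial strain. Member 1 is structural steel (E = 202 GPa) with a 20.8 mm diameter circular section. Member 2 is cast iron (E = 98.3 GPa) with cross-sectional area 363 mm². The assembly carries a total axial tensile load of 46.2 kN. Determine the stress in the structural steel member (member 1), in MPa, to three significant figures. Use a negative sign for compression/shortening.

89.5 MPa

A_1 = 339.8 mm².
Equal strain + equilibrium ⇒ each member carries load in proportion to AE: A₁E₁ = 68640000 N, A₂E₂ = 35680000 N, ΣAE = 104300000 N.
σ₁ = P·E₁/ΣAE = 46200·202000/104300000 = 89.46 MPa.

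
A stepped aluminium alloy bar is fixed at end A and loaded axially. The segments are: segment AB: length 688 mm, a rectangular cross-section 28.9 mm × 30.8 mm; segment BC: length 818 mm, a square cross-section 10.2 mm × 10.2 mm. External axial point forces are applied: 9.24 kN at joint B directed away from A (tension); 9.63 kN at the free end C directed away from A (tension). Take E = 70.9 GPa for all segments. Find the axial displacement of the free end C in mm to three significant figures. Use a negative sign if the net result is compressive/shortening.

Internal axial forces (sectioning from the free end, tension +): N_BC = 9.63 kN, N_AB = 18.87 kN.
A_AB = 890.1 mm².
A_BC = 104 mm².
δ_AB = 18870·688/(890.1·70900) = 0.2057 mm
δ_BC = 9630·818/(104·70900) = 1.068 mm
δ = Σδ_i = 1.274 mm.

1.27 mm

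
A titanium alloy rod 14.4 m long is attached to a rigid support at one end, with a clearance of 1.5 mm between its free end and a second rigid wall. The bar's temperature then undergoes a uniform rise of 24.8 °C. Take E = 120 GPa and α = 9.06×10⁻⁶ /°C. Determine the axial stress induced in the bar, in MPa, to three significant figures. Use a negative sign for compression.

-14.5 MPa

Free thermal expansion αLΔT = 9.06e-6 · 14400 · 24.8 = 3.236 mm.
The walls engage after the gap closes; constrained expansion = 3.236 − 1.5 = 1.736 mm.
The walls impose strain ε = −(1.736)/14400 = -1.2052e-04; σ = Eε = 120000 · -1.2052e-04 = -14.46 MPa.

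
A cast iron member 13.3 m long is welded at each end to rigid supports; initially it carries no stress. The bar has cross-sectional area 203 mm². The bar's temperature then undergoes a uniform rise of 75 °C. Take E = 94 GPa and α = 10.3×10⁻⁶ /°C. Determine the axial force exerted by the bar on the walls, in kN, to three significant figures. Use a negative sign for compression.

-14.7 kN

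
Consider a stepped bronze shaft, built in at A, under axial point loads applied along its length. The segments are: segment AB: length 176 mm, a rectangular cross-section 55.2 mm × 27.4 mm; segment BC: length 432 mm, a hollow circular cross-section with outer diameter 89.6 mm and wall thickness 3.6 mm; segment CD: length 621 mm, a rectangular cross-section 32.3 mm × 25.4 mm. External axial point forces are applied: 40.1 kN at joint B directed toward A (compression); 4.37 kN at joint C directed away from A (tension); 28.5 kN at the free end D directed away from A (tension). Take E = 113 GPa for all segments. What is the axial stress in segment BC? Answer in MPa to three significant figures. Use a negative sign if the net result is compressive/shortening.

Internal axial forces (sectioning from the free end, tension +): N_CD = 28.5 kN, N_BC = 32.87 kN, N_AB = -7.23 kN.
A_BC = 972.6 mm².
σ_BC = N_BC/A_BC = 32870/972.6 = 33.79 MPa.

33.8 MPa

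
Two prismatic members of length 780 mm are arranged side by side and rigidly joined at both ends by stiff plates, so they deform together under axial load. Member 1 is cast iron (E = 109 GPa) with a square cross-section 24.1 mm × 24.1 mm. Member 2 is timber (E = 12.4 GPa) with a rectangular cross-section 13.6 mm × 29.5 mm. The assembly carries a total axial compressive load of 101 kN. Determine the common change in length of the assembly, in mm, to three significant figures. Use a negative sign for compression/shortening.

-1.15 mm

A_1 = 580.8 mm².
A_2 = 401.2 mm².
Equal strain + equilibrium ⇒ each member carries load in proportion to AE: A₁E₁ = 63310000 N, A₂E₂ = 4975000 N, ΣAE = 68280000 N.
δ = PL/ΣAE = -101000·780/68280000 = -1.154 mm.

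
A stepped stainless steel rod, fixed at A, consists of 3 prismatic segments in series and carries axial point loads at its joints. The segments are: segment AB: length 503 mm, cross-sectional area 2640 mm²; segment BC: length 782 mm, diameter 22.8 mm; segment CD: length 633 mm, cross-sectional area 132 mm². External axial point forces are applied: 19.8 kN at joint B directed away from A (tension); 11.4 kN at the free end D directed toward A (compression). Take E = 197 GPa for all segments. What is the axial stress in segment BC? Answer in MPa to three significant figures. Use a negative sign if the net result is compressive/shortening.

-27.9 MPa

Internal axial forces (sectioning from the free end, tension +): N_CD = -11.4 kN, N_BC = -11.4 kN, N_AB = 8.4 kN.
A_BC = 408.3 mm².
σ_BC = N_BC/A_BC = -11400/408.3 = -27.92 MPa.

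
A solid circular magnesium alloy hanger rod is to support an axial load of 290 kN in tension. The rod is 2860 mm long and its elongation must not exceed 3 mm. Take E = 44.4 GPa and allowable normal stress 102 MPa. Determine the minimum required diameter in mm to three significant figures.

89.0 mm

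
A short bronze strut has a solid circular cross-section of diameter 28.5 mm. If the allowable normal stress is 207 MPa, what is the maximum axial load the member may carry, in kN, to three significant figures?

132 kN

A = 637.9 mm².
P_max = σ_allow · A = 207 · 637.9 = 132100 N = 132.1 kN.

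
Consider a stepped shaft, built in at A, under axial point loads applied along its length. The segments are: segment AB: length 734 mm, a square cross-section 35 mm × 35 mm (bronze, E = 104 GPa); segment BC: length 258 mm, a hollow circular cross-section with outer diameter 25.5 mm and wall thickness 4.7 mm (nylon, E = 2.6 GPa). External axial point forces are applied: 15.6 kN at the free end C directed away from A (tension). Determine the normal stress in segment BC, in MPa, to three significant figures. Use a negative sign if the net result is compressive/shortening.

50.8 MPa

Internal axial forces (sectioning from the free end, tension +): N_BC = 15.6 kN, N_AB = 15.6 kN.
A_BC = 307.1 mm².
σ_BC = N_BC/A_BC = 15600/307.1 = 50.79 MPa.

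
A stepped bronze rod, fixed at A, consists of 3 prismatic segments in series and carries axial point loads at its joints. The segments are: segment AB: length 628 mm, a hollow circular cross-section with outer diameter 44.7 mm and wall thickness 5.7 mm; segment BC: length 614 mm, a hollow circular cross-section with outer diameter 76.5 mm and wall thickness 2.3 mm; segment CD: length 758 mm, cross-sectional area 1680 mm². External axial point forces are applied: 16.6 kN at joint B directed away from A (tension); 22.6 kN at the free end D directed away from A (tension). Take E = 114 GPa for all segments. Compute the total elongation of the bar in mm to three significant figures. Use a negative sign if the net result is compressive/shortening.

Internal axial forces (sectioning from the free end, tension +): N_CD = 22.6 kN, N_BC = 22.6 kN, N_AB = 39.2 kN.
A_AB = 698.4 mm².
A_BC = 536.1 mm².
δ_AB = 39200·628/(698.4·114000) = 0.3092 mm
δ_BC = 22600·614/(536.1·114000) = 0.227 mm
δ_CD = 22600·758/(1680·114000) = 0.08945 mm
δ = Σδ_i = 0.6257 mm.

0.626 mm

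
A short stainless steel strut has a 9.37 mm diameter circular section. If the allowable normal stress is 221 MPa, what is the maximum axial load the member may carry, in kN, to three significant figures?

A = 68.96 mm².
P_max = σ_allow · A = 221 · 68.96 = 15240 N = 15.24 kN.

15.2 kN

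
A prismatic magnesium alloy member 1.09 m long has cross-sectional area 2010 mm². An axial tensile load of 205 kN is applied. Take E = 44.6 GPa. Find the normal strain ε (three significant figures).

0.00229

σ = N/A = 102 MPa; ε = σ/E = 102/44600 = 2.287e-03.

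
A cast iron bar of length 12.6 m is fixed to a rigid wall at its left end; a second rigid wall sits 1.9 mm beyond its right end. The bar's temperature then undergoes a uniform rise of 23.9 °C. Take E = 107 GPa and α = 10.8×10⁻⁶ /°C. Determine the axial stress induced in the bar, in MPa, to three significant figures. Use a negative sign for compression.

-11.5 MPa

Free thermal expansion αLΔT = 10.8e-6 · 12600 · 23.9 = 3.252 mm.
The walls engage after the gap closes; constrained expansion = 3.252 − 1.9 = 1.352 mm.
The walls impose strain ε = −(1.352)/12600 = -1.0733e-04; σ = Eε = 107000 · -1.0733e-04 = -11.48 MPa.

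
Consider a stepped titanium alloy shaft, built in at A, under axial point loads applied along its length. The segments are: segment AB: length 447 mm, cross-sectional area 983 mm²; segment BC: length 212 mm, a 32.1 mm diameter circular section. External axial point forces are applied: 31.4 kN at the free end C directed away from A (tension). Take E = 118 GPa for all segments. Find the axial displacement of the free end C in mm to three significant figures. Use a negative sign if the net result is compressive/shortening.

Internal axial forces (sectioning from the free end, tension +): N_BC = 31.4 kN, N_AB = 31.4 kN.
A_BC = 809.3 mm².
δ_AB = 31400·447/(983·118000) = 0.121 mm
δ_BC = 31400·212/(809.3·118000) = 0.06971 mm
δ = Σδ_i = 0.1907 mm.

0.191 mm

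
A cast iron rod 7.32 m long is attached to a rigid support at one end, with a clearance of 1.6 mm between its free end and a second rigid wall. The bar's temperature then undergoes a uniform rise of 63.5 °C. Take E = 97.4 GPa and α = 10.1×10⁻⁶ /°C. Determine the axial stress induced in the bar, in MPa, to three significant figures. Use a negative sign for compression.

Free thermal expansion αLΔT = 10.1e-6 · 7320 · 63.5 = 4.695 mm.
The walls engage after the gap closes; constrained expansion = 4.695 − 1.6 = 3.095 mm.
The walls impose strain ε = −(3.095)/7320 = -4.2277e-04; σ = Eε = 97400 · -4.2277e-04 = -41.18 MPa.

-41.2 MPa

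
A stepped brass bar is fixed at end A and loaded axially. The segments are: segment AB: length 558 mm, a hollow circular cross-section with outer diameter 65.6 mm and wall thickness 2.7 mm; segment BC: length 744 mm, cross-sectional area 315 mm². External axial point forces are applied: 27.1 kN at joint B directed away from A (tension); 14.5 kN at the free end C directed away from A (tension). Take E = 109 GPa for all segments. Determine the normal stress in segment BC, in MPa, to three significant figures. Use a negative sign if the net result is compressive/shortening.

Internal axial forces (sectioning from the free end, tension +): N_BC = 14.5 kN, N_AB = 41.6 kN.
σ_BC = N_BC/A_BC = 14500/315 = 46.03 MPa.

46.0 MPa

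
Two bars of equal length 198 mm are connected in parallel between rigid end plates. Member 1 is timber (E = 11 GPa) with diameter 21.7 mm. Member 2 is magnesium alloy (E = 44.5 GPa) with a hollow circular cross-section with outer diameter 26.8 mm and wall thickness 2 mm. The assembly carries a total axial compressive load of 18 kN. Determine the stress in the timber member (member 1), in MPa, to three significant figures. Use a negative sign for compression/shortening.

-18.0 MPa

A_1 = 369.8 mm².
A_2 = 155.8 mm².
Equal strain + equilibrium ⇒ each member carries load in proportion to AE: A₁E₁ = 4068000 N, A₂E₂ = 6934000 N, ΣAE = 11000000 N.
σ₁ = P·E₁/ΣAE = -18000·11000/11000000 = -18 MPa.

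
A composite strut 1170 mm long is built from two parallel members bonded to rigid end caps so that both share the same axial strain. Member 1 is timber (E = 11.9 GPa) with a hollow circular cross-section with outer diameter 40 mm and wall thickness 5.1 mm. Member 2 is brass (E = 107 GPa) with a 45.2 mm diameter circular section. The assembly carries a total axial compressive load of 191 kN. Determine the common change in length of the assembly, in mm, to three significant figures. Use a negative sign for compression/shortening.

A_1 = 559.2 mm².
A_2 = 1605 mm².
Equal strain + equilibrium ⇒ each member carries load in proportion to AE: A₁E₁ = 6654000 N, A₂E₂ = 171700000 N, ΣAE = 178300000 N.
δ = PL/ΣAE = -191000·1170/178300000 = -1.253 mm.

-1.25 mm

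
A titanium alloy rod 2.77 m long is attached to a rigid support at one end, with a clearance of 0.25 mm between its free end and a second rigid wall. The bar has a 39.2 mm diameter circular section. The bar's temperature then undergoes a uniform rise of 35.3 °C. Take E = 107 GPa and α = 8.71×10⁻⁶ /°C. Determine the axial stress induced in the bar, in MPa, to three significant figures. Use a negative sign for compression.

-23.2 MPa

Free thermal expansion αLΔT = 8.71e-6 · 2770 · 35.3 = 0.8517 mm.
The walls engage after the gap closes; constrained expansion = 0.8517 − 0.25 = 0.6017 mm.
The walls impose strain ε = −(0.6017)/2770 = -2.1721e-04; σ = Eε = 107000 · -2.1721e-04 = -23.24 MPa.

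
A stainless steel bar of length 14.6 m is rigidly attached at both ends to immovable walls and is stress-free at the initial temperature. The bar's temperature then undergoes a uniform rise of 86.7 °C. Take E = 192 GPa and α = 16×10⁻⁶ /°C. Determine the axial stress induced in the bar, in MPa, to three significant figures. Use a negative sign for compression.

-266 MPa

Free thermal expansion αLΔT = 16e-6 · 14600 · 86.7 = 20.25 mm.
The walls impose strain ε = −(20.25)/14600 = -1.3872e-03; σ = Eε = 192000 · -1.3872e-03 = -266.3 MPa.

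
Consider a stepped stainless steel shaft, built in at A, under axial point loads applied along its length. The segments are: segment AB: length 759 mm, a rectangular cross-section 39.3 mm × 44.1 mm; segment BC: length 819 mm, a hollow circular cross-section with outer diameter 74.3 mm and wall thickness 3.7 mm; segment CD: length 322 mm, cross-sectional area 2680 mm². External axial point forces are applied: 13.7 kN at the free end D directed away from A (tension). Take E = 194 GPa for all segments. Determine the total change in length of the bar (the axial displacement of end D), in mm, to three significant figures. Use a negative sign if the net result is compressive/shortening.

0.110 mm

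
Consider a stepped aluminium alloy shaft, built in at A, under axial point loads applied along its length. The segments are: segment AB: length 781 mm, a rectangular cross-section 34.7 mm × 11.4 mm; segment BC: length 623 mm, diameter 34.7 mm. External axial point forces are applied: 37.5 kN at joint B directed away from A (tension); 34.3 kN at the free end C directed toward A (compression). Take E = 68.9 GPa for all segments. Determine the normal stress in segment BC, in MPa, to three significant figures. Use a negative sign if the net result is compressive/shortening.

-36.3 MPa

Internal axial forces (sectioning from the free end, tension +): N_BC = -34.3 kN, N_AB = 3.2 kN.
A_BC = 945.7 mm².
σ_BC = N_BC/A_BC = -34300/945.7 = -36.27 MPa.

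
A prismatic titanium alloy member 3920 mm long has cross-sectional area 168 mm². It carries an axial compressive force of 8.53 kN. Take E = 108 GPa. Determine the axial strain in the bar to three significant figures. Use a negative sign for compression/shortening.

σ = N/A = -50.77 MPa; ε = σ/E = -50.77/108000 = -4.701e-04.

-4.70e-04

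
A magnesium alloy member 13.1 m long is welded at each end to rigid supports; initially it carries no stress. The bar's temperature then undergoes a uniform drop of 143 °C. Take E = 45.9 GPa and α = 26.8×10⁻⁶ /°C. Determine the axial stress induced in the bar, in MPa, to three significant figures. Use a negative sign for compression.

Free thermal expansion αLΔT = 26.8e-6 · 13100 · -143 = -50.2 mm.
The walls impose strain ε = −(-50.2)/13100 = 3.8324e-03; σ = Eε = 45900 · 3.8324e-03 = 175.9 MPa.

176 MPa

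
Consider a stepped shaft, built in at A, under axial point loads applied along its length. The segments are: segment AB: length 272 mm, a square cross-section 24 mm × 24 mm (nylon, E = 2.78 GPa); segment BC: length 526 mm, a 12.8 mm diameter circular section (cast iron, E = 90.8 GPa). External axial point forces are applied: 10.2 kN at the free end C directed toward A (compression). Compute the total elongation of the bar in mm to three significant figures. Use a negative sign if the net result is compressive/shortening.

Internal axial forces (sectioning from the free end, tension +): N_BC = -10.2 kN, N_AB = -10.2 kN.
A_AB = 576 mm².
A_BC = 128.7 mm².
δ_AB = -10200·272/(576·2780) = -1.733 mm
δ_BC = -10200·526/(128.7·90800) = -0.4592 mm
δ = Σδ_i = -2.192 mm.

-2.19 mm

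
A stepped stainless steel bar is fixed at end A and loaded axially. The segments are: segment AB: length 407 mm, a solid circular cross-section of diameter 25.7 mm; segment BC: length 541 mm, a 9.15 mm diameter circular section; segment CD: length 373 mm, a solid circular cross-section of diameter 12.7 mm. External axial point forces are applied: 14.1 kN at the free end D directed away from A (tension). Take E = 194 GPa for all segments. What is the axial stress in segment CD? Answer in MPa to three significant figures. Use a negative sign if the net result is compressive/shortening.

Internal axial forces (sectioning from the free end, tension +): N_CD = 14.1 kN, N_BC = 14.1 kN, N_AB = 14.1 kN.
A_CD = 126.7 mm².
σ_CD = N_CD/A_CD = 14100/126.7 = 111.3 MPa.

111 MPa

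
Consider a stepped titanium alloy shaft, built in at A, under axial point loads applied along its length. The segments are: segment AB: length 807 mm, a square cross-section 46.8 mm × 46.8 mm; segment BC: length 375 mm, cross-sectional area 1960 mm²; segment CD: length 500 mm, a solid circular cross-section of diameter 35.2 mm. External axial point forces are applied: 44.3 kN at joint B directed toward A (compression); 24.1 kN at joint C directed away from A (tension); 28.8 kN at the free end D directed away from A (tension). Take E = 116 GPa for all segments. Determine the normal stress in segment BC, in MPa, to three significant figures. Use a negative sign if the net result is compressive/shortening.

Internal axial forces (sectioning from the free end, tension +): N_CD = 28.8 kN, N_BC = 52.9 kN, N_AB = 8.6 kN.
σ_BC = N_BC/A_BC = 52900/1960 = 26.99 MPa.

27.0 MPa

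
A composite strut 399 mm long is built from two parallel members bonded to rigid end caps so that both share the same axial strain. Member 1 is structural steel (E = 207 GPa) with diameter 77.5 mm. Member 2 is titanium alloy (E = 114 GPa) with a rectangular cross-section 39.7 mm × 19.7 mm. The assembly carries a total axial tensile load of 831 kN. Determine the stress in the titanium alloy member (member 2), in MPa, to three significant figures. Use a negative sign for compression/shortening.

88.9 MPa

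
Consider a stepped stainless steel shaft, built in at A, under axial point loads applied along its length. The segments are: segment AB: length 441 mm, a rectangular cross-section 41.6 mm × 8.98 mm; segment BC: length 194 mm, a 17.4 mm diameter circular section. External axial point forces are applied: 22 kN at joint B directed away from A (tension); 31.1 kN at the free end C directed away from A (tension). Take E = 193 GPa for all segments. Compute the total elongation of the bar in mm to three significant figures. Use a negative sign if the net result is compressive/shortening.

0.456 mm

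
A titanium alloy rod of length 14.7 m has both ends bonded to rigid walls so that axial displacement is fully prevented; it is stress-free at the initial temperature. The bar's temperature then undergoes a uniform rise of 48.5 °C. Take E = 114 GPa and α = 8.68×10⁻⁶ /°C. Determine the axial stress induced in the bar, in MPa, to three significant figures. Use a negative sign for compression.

Free thermal expansion αLΔT = 8.68e-6 · 14700 · 48.5 = 6.188 mm.
The walls impose strain ε = −(6.188)/14700 = -4.2098e-04; σ = Eε = 114000 · -4.2098e-04 = -47.99 MPa.

-48.0 MPa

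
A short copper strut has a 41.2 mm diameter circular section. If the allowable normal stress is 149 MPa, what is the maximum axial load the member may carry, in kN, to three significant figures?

199 kN

A = 1333 mm².
P_max = σ_allow · A = 149 · 1333 = 198600 N = 198.6 kN.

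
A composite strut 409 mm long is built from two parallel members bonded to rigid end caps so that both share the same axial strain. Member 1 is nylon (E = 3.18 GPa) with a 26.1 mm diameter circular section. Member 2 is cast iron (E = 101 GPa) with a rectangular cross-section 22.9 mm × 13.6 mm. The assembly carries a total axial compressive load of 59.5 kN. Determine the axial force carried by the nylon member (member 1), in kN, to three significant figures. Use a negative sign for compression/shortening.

-3.05 kN

A_1 = 535 mm².
A_2 = 311.4 mm².
Equal strain + equilibrium ⇒ each member carries load in proportion to AE: A₁E₁ = 1701000 N, A₂E₂ = 31460000 N, ΣAE = 33160000 N.
F₁ = P·A₁E₁/ΣAE = -59500·1701000/33160000 = -3053 N.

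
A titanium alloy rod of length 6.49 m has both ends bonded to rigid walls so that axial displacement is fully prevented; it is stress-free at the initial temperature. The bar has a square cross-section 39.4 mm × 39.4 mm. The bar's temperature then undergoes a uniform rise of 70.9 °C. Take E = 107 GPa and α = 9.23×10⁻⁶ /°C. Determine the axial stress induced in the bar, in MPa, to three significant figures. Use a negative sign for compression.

Free thermal expansion αLΔT = 9.23e-6 · 6490 · 70.9 = 4.247 mm.
The walls impose strain ε = −(4.247)/6490 = -6.5441e-04; σ = Eε = 107000 · -6.5441e-04 = -70.02 MPa.

-70.0 MPa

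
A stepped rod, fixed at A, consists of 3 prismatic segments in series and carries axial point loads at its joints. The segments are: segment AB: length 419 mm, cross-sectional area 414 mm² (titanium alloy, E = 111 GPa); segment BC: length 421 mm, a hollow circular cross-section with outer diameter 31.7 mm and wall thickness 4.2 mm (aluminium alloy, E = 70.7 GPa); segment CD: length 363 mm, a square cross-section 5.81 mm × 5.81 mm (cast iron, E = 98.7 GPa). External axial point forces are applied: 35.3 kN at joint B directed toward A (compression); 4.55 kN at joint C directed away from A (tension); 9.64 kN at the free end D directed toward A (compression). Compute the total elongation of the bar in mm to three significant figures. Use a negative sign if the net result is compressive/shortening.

-1.50 mm

Internal axial forces (sectioning from the free end, tension +): N_CD = -9.64 kN, N_BC = -5.09 kN, N_AB = -40.39 kN.
A_BC = 362.9 mm².
A_CD = 33.76 mm².
δ_AB = -40390·419/(414·111000) = -0.3683 mm
δ_BC = -5090·421/(362.9·70700) = -0.08353 mm
δ_CD = -9640·363/(33.76·98700) = -1.05 mm
δ = Σδ_i = -1.502 mm.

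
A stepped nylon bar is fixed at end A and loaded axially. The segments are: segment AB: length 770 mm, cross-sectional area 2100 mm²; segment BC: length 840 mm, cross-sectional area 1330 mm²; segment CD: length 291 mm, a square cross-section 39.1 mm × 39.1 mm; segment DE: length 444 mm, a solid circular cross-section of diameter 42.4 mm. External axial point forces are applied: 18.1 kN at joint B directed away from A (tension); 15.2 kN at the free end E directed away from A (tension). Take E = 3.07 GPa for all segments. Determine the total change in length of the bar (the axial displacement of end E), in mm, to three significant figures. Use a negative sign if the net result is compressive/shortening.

Internal axial forces (sectioning from the free end, tension +): N_DE = 15.2 kN, N_CD = 15.2 kN, N_BC = 15.2 kN, N_AB = 33.3 kN.
A_CD = 1529 mm².
A_DE = 1412 mm².
δ_AB = 33300·770/(2100·3070) = 3.977 mm
δ_BC = 15200·840/(1330·3070) = 3.127 mm
δ_CD = 15200·291/(1529·3070) = 0.9424 mm
δ_DE = 15200·444/(1412·3070) = 1.557 mm
δ = Σδ_i = 9.604 mm.

9.60 mm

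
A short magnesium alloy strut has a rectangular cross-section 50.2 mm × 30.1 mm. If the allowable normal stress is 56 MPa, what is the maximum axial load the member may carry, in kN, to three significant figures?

84.6 kN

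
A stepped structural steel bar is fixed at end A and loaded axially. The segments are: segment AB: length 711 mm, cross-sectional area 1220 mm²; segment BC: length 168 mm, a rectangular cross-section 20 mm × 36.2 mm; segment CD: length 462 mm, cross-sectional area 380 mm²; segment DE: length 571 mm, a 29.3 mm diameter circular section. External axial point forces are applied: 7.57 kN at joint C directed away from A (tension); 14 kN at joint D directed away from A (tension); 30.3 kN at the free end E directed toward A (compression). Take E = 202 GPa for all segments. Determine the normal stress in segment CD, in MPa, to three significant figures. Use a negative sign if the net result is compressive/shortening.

-42.9 MPa

Internal axial forces (sectioning from the free end, tension +): N_DE = -30.3 kN, N_CD = -16.3 kN, N_BC = -8.73 kN, N_AB = -8.73 kN.
σ_CD = N_CD/A_CD = -16300/380 = -42.89 MPa.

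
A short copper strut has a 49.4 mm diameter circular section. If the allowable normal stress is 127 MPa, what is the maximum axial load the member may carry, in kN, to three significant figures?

243 kN

A = 1917 mm².
P_max = σ_allow · A = 127 · 1917 = 243400 N = 243.4 kN.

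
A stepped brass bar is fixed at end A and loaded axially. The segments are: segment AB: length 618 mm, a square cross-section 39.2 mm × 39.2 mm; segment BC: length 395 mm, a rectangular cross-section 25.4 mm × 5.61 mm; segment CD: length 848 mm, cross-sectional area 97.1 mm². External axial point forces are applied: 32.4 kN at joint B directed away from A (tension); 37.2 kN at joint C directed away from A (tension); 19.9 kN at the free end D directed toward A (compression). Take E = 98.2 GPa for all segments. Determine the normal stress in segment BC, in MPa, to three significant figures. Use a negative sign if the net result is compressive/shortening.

121 MPa

Internal axial forces (sectioning from the free end, tension +): N_CD = -19.9 kN, N_BC = 17.3 kN, N_AB = 49.7 kN.
A_BC = 142.5 mm².
σ_BC = N_BC/A_BC = 17300/142.5 = 121.4 MPa.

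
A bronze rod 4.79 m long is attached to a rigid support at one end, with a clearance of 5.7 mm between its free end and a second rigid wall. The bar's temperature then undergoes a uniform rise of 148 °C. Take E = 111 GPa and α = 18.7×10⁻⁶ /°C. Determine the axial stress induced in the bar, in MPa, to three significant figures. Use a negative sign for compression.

-175 MPa

Free thermal expansion αLΔT = 18.7e-6 · 4790 · 148 = 13.26 mm.
The walls engage after the gap closes; constrained expansion = 13.26 − 5.7 = 7.557 mm.
The walls impose strain ε = −(7.557)/4790 = -1.5776e-03; σ = Eε = 111000 · -1.5776e-03 = -175.1 MPa.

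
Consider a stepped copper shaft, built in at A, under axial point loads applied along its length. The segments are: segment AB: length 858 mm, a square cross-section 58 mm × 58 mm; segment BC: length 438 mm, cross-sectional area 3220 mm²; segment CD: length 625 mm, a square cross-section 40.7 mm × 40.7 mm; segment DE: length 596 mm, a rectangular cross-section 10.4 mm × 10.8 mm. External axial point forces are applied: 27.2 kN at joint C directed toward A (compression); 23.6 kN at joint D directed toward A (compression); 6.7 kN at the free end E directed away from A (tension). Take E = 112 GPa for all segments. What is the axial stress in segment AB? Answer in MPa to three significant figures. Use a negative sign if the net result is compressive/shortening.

Internal axial forces (sectioning from the free end, tension +): N_DE = 6.7 kN, N_CD = -16.9 kN, N_BC = -44.1 kN, N_AB = -44.1 kN.
A_AB = 3364 mm².
σ_AB = N_AB/A_AB = -44100/3364 = -13.11 MPa.

-13.1 MPa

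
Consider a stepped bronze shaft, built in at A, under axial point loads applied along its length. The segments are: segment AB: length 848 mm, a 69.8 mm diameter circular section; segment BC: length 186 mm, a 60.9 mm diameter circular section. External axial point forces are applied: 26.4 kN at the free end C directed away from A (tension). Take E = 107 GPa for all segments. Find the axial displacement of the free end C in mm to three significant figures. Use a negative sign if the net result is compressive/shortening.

0.0704 mm

Internal axial forces (sectioning from the free end, tension +): N_BC = 26.4 kN, N_AB = 26.4 kN.
A_AB = 3826 mm².
A_BC = 2913 mm².
δ_AB = 26400·848/(3826·107000) = 0.05468 mm
δ_BC = 26400·186/(2913·107000) = 0.01575 mm
δ = Σδ_i = 0.07043 mm.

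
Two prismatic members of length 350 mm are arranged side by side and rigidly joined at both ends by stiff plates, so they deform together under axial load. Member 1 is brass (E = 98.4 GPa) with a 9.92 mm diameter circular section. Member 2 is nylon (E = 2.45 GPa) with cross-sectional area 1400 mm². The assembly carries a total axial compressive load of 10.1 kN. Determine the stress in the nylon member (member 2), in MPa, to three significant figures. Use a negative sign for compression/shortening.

A_1 = 77.29 mm².
Equal strain + equilibrium ⇒ each member carries load in proportion to AE: A₁E₁ = 7605000 N, A₂E₂ = 3430000 N, ΣAE = 11040000 N.
σ₂ = P·E₂/ΣAE = -10100·2450/11040000 = -2.242 MPa.

-2.24 MPa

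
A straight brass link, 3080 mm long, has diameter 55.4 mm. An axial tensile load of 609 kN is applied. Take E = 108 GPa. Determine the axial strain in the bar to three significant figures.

A = 2411 mm².
σ = N/A = 252.6 MPa; ε = σ/E = 252.6/108000 = 2.339e-03.

0.00234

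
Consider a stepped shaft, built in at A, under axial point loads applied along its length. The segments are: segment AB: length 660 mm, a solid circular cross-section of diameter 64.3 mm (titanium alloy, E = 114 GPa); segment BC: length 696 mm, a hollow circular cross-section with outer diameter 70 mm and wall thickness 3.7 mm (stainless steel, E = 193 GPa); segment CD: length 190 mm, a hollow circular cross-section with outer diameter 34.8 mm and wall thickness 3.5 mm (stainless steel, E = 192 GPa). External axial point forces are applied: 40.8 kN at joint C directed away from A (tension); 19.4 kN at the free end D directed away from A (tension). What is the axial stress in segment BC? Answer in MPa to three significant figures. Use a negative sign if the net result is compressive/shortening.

78.1 MPa

Internal axial forces (sectioning from the free end, tension +): N_CD = 19.4 kN, N_BC = 60.2 kN, N_AB = 60.2 kN.
A_BC = 770.7 mm².
σ_BC = N_BC/A_BC = 60200/770.7 = 78.11 MPa.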